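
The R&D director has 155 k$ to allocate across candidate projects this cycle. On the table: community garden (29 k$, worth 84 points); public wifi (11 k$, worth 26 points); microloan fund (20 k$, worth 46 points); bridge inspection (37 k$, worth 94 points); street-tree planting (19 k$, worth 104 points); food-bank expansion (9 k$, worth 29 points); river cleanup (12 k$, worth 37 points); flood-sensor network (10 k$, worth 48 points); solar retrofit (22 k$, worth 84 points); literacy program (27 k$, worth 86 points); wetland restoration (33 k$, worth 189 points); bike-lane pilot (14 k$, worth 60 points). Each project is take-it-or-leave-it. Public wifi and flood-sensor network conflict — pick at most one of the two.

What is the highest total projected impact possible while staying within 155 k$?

A density-first pass picks street-tree planting + food-bank expansion + river cleanup + flood-sensor network + solar retrofit + literacy program + wetland restoration + bike-lane pilot — 637 at 146 k$.
Dropping food-bank expansion and river cleanup frees 21 k$; slotting in community garden (29 k$) lifts the total to 655 at 154 k$.
The closest alternative, microloan fund + street-tree planting + food-bank expansion + flood-sensor network + solar retrofit + literacy program + wetland restoration + bike-lane pilot, reaches only 646.

655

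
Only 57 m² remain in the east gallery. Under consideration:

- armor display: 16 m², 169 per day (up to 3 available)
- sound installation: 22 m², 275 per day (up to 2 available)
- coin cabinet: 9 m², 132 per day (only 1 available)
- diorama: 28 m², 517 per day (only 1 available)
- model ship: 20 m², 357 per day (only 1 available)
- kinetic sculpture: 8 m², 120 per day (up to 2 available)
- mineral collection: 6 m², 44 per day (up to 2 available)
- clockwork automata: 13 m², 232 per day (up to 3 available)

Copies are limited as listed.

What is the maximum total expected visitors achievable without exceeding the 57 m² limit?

1006

Taking the top-ratio exhibits first gives diorama + model ship + kinetic sculpture for 994 (56 m²).
Replace kinetic sculpture with coin cabinet: the trade gains 12 net, giving 1006 at 57 m².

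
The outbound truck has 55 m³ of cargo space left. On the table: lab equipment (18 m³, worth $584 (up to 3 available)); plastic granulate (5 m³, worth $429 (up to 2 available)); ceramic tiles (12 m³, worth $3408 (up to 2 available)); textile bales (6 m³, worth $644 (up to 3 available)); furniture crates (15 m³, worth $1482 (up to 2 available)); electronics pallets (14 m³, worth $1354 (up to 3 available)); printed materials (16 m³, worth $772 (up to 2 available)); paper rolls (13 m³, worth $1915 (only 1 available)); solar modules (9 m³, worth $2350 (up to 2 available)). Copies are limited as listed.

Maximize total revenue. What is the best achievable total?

2×ceramic tiles + paper rolls + 2×solar modules uses 55 of the 55 m³ and totals 13431.
That's the maximum — no swap from here does better than 13431.

13431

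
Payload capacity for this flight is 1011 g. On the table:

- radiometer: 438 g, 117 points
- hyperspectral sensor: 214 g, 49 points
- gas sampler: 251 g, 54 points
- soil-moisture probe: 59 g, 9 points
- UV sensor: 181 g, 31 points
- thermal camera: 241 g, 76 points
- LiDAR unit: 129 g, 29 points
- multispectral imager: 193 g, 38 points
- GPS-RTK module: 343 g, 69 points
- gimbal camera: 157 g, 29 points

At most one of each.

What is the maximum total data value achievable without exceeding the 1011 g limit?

A density-first pass picks radiometer + hyperspectral sensor + soil-moisture probe + thermal camera — 251 at 952 g.
Replace hyperspectral sensor and soil-moisture probe with LiDAR unit + multispectral imager: the trade gains 9 net, giving 260 at 1001 g.
That's the maximum — no swap from here does better than 260.

260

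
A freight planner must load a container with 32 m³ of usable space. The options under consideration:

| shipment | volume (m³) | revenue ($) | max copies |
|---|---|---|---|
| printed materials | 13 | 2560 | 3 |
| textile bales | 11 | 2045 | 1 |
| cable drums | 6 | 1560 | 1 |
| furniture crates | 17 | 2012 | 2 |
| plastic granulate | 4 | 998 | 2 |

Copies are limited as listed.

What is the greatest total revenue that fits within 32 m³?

Density check — cable drums 260.00, plastic granulate 249.50, printed materials 196.92, textile bales 185.91 are the best per m³.
A density-first pass picks printed materials + cable drums + 2×plastic granulate — 6116 at 27 m³.
Dropping 2×plastic granulate frees 8 m³; slotting in printed materials (13 m³) lifts the total to 6680 at 32 m³.
No other feasible combination exceeds 6680.

6680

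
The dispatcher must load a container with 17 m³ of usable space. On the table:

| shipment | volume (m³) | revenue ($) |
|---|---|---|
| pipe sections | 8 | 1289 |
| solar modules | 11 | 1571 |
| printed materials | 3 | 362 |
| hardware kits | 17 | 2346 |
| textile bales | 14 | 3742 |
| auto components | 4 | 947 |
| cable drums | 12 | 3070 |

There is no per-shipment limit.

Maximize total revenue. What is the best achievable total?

4104

Ranking by ratio (revenue/m³): textile bales 267.29, cable drums 255.83, auto components 236.75, pipe sections 161.12.
The ratio ordering already packs tightly: printed materials + textile bales, 17 m³, 4104.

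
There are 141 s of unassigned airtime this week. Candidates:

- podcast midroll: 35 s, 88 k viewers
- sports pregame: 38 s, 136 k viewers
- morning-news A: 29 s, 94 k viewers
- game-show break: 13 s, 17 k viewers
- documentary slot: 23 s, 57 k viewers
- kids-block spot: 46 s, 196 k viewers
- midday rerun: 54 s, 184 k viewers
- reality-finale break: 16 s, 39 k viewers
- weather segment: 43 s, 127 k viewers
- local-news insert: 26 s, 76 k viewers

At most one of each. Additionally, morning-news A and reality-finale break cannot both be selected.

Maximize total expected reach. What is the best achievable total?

Best packing: sports pregame + kids-block spot + midday rerun — 138 s, 516 total.
The closest alternative, sports pregame + morning-news A + kids-block spot + local-news insert, reaches only 502.

516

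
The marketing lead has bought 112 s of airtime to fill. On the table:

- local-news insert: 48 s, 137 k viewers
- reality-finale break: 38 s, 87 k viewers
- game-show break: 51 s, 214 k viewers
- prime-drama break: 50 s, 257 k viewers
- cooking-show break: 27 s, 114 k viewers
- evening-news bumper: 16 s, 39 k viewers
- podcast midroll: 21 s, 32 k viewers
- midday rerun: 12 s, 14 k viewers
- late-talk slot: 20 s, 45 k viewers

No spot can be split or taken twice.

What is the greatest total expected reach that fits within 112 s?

A density-first pass picks prime-drama break + cooking-show break + evening-news bumper + midday rerun — 424 at 105 s.
Replace cooking-show break and evening-news bumper and midday rerun with game-show break: the trade gains 47 net, giving 471 at 101 s.

471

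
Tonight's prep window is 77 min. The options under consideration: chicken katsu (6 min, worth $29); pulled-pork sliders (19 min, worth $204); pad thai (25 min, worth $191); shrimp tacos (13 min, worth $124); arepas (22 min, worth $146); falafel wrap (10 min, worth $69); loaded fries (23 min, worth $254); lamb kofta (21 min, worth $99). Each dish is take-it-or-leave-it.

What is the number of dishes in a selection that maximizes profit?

Optimal total is 728.
For example pulled-pork sliders + shrimp tacos + arepas + loaded fries achieves it, using 77 min.
Any selection reaching 728 contains exactly 4 dishes.

4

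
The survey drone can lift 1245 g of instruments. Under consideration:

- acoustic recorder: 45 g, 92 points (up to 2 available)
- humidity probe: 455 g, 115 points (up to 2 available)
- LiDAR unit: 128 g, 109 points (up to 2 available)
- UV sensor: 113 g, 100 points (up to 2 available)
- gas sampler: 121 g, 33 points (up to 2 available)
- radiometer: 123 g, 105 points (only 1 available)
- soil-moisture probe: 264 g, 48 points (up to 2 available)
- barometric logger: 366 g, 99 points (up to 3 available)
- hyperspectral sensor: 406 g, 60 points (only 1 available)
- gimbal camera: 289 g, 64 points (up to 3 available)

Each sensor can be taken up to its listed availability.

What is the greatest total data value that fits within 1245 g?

839

Filling by ratio: 2×acoustic recorder + 2×LiDAR unit + 2×UV sensor + 2×gas sampler + radiometer + gimbal camera for 837, with 19 g left unused.
The 410 g tied up in gas sampler and gimbal camera is better spent on barometric logger — total rises to 839 (1182 g).
Every other selection either busts 1245 g or exceeds an availability limit or fails to beat 839.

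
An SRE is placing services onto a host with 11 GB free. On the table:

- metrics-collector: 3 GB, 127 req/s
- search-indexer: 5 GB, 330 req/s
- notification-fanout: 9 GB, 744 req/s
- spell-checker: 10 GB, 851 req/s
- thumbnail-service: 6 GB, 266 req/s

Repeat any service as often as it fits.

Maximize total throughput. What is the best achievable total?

851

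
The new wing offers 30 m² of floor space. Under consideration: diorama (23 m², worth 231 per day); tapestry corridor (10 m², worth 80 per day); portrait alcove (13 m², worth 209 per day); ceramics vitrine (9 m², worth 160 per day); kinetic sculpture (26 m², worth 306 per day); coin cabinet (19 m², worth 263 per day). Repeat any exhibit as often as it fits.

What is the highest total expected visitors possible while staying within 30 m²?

Ranking by ratio (expected visitors/m²): ceramics vitrine 17.78, portrait alcove 16.08, coin cabinet 13.84, kinetic sculpture 11.77.
3×ceramics vitrine uses 27 of the 30 m² and totals 480.
Every other selection either busts 30 m² or fails to beat 480.

480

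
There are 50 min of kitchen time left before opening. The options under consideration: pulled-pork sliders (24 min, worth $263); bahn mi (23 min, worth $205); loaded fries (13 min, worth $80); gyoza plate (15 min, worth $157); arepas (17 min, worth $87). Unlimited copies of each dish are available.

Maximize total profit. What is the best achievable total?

526

Best packing: 2×pulled-pork sliders — 48 min, 526 total.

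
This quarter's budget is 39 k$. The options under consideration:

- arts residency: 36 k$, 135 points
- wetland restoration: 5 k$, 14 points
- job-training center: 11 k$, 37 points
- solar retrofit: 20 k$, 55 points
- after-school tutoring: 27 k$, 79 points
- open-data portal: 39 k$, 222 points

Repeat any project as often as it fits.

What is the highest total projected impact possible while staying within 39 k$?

222

Taking open-data portal: 39 k$ used, 222 in projected impact.
That's the maximum — no swap from here does better than 222.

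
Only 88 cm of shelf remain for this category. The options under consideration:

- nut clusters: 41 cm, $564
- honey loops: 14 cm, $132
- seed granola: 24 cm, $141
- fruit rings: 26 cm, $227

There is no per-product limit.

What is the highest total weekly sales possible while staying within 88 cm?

The ratio ordering already packs tightly: 2×nut clusters, 82 cm, 1128.

1128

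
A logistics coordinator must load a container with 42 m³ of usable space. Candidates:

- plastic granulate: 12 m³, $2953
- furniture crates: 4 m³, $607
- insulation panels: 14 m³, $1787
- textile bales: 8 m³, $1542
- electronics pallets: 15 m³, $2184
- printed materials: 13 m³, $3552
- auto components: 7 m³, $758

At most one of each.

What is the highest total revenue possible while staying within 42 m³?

8805

Taking the top-ratio shipments first gives plastic granulate + furniture crates + textile bales + printed materials for 8654 (37 m³).
Replace furniture crates with auto components: the trade gains 151 net, giving 8805 at 40 m³.
The spare 2 m³ is too small for any remaining shipment, and no exchange beats 8805.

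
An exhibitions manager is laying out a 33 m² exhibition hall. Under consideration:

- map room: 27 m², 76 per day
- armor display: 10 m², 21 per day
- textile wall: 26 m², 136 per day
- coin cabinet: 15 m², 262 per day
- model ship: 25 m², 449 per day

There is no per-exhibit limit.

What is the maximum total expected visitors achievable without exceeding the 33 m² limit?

Filling by ratio: model ship for 449, with 8 m² left unused.
Replace model ship with 2×coin cabinet: the trade gains 75 net, giving 524 at 30 m².
No other feasible combination exceeds 524.

524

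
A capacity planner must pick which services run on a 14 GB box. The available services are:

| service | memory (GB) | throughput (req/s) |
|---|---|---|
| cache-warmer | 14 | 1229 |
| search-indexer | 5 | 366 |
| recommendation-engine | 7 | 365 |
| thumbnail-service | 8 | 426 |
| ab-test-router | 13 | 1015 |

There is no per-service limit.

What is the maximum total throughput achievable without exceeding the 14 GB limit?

1229

Density check — cache-warmer 87.79, ab-test-router 78.08, search-indexer 73.20 are the best per GB.
Best packing: cache-warmer — 14 GB, 1229 total.
Every other selection either busts 14 GB or fails to beat 1229.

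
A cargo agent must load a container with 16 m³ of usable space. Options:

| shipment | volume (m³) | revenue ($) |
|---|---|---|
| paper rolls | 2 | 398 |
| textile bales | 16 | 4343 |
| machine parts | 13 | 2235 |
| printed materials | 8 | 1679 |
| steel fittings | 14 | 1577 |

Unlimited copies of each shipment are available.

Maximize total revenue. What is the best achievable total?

4343

By revenue per m³: textile bales 271.44, printed materials 209.88, paper rolls 199.00, machine parts 171.92 lead.
The ratio ordering already packs tightly: textile bales, 16 m³, 4343.
Every other selection either busts 16 m³ or fails to beat 4343.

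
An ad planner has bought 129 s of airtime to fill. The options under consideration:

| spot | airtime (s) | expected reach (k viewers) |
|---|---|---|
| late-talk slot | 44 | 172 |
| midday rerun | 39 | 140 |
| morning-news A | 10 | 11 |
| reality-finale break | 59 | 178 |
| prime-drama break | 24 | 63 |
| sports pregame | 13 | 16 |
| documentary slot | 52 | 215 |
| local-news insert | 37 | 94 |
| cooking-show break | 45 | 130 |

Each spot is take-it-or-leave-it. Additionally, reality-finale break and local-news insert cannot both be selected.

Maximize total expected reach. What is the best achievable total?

450

The ratio ordering already packs tightly: late-talk slot + prime-drama break + documentary slot, 120 s, 450.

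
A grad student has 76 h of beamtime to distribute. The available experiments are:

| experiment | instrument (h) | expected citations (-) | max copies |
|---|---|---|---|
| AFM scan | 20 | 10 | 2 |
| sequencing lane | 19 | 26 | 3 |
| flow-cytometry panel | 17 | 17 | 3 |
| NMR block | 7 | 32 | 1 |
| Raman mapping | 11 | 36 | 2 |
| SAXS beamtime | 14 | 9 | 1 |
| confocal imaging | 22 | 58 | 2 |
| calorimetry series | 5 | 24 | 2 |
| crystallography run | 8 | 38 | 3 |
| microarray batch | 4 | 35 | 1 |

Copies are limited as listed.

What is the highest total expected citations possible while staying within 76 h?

301

By expected citations per h: microarray batch 8.75, calorimetry series 4.80, crystallography run 4.75 lead.
NMR block + 2×Raman mapping + 2×calorimetry series + 3×crystallography run + microarray batch uses 67 of the 76 h and totals 301.
No other feasible combination exceeds 301.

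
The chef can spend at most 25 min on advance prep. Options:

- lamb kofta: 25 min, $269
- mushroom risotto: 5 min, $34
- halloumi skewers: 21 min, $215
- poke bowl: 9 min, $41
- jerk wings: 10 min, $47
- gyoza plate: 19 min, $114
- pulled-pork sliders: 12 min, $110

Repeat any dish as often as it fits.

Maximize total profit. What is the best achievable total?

269

Density check — lamb kofta 10.76, halloumi skewers 10.24, pulled-pork sliders 9.17, mushroom risotto 6.80 are the best per min.
The ratio ordering already packs tightly: lamb kofta, 25 min, 269.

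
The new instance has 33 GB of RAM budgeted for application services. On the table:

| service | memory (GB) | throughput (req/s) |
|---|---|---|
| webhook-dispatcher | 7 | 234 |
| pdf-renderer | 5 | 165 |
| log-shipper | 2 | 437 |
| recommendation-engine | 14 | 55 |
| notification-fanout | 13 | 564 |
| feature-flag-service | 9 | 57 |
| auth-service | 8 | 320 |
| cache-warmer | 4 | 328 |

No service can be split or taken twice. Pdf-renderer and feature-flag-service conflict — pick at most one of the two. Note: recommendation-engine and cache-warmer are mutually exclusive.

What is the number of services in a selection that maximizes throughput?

The maximum throughput within 33 GB is 1814.
One optimal bundle: pdf-renderer + log-shipper + notification-fanout + auth-service + cache-warmer (32 GB).
All optima have 5 services.

5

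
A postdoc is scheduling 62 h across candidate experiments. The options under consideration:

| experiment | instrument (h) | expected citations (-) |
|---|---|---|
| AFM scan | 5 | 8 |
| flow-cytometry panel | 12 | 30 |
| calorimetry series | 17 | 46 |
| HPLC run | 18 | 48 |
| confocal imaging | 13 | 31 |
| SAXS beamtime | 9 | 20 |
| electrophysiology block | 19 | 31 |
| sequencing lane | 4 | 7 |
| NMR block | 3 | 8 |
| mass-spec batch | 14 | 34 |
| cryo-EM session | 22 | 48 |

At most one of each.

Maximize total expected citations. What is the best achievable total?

159

A density-first pass picks flow-cytometry panel + calorimetry series + HPLC run + SAXS beamtime + NMR block — 152 at 59 h.
Reworking the packing: calorimetry series + HPLC run + confocal imaging + mass-spec batch uses 62 h and improves the total to 159.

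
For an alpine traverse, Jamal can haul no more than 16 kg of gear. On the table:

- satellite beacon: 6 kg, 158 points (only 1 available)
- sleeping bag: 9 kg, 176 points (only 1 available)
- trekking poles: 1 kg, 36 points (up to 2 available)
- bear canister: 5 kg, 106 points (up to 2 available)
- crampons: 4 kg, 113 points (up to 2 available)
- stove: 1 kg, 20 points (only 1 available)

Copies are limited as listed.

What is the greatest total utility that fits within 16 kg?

456

Ranking by ratio (utility/kg): trekking poles 36.00, crampons 28.25, satellite beacon 26.33.
Taking satellite beacon + 2×trekking poles + 2×crampons: 16 kg used, 456 in utility.
That's the maximum — no swap from here does better than 456.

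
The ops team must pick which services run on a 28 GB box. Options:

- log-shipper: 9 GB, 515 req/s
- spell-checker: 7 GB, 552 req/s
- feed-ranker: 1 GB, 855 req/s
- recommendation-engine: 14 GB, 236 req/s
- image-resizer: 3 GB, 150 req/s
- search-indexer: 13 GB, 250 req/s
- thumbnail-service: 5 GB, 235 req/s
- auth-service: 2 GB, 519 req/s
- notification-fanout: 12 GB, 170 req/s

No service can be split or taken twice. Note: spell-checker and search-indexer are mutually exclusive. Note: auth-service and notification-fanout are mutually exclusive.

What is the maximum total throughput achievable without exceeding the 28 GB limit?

2826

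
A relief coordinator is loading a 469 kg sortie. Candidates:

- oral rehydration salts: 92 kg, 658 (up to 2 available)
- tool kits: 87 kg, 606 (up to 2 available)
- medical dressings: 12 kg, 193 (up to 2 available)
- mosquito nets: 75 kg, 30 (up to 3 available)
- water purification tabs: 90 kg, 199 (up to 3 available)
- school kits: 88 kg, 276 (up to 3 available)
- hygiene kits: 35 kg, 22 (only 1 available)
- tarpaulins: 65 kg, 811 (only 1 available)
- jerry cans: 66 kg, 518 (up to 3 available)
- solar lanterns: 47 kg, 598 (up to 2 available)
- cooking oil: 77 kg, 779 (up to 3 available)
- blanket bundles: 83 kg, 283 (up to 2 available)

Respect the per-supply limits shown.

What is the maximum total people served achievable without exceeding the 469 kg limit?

5055

Taking the top-ratio supplies first gives 2×medical dressings + hygiene kits + tarpaulins + 2×solar lanterns + 3×cooking oil for 4752 (449 kg).
Replace medical dressings and hygiene kits with jerry cans: the trade gains 303 net, giving 5055 at 468 kg.
Every other selection either busts 469 kg or exceeds an availability limit or fails to beat 5055.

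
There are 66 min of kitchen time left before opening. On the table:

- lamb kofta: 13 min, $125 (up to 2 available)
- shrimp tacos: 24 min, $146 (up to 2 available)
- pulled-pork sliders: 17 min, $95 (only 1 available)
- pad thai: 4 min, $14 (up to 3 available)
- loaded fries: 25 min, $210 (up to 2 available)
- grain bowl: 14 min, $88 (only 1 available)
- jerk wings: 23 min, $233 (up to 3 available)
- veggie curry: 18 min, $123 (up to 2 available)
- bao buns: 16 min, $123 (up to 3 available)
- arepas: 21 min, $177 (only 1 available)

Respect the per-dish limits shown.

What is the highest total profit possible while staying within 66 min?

Density check — jerk wings 10.13, lamb kofta 9.62, arepas 8.43 are the best per min.
A density-first pass picks lamb kofta + pad thai + 2×jerk wings — 605 at 63 min.
Replace pad thai and jerk wings with lamb kofta + bao buns: the trade gains 1 net, giving 606 at 65 min.
Every other selection either busts 66 min or exceeds an availability limit or fails to beat 606.

606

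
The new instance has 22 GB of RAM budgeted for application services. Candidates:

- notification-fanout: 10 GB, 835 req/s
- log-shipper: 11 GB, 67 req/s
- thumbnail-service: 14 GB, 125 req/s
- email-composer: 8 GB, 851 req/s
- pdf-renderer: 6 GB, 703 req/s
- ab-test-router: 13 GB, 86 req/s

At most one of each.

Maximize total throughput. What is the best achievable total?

Ranking by ratio (throughput/GB): pdf-renderer 117.17, email-composer 106.38, notification-fanout 83.50, thumbnail-service 8.93.
Greedy by ratio would take email-composer + pdf-renderer: 14 GB used, total 1554.
Dropping pdf-renderer frees 6 GB; slotting in notification-fanout (10 GB) lifts the total to 1686 at 18 GB.

1686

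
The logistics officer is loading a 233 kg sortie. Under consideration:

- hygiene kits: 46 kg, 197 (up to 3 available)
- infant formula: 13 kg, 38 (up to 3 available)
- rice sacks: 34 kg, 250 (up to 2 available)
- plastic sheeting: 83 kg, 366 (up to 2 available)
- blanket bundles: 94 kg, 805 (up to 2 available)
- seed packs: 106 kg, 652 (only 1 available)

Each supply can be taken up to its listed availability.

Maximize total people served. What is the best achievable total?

Density check — blanket bundles 8.56, rice sacks 7.35, seed packs 6.15, plastic sheeting 4.41 are the best per kg.
The ratio ordering already packs tightly: rice sacks + 2×blanket bundles, 222 kg, 1860.
The spare 11 kg is too small for any remaining supply, and no exchange beats 1860.

1860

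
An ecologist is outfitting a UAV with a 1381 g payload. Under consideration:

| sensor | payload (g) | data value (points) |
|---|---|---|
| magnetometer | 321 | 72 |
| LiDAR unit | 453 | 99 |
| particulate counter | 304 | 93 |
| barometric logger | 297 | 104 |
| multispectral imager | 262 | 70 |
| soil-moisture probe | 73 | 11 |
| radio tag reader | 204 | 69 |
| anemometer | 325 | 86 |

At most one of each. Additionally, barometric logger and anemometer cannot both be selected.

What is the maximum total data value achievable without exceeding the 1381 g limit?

376

Ranking by ratio (data value/g): barometric logger 0.35, radio tag reader 0.34, particulate counter 0.31, multispectral imager 0.27.
A density-first pass picks particulate counter + barometric logger + multispectral imager + soil-moisture probe + radio tag reader — 347 at 1140 g.
Replace multispectral imager with LiDAR unit: the trade gains 29 net, giving 376 at 1331 g.
The closest alternative, magnetometer + LiDAR unit + particulate counter + barometric logger, reaches only 368.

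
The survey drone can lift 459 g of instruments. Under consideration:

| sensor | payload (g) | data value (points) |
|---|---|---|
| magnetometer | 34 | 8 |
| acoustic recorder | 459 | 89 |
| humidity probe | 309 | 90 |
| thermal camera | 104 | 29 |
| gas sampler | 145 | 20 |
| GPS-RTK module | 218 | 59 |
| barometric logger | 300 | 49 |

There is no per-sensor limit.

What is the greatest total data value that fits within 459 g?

Best packing: magnetometer + humidity probe + thermal camera — 447 g, 127 total.
The spare 12 g is too small for any remaining sensor, and no exchange beats 127.

127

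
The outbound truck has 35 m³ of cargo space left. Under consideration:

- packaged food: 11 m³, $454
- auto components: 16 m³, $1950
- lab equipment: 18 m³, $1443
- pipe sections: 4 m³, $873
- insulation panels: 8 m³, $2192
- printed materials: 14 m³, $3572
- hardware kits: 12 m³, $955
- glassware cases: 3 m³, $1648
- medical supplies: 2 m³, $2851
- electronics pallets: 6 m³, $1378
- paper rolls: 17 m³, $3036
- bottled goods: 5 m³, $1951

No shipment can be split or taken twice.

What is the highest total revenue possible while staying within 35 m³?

12273

A density-first pass picks insulation panels + printed materials + glassware cases + medical supplies + bottled goods — 12214 at 32 m³.
Dropping insulation panels frees 8 m³; slotting in pipe sections + electronics pallets (10 m³) lifts the total to 12273 at 34 m³.
Next best is insulation panels + printed materials + glassware cases + medical supplies + bottled goods at 12214 (32 m³) — short by 59.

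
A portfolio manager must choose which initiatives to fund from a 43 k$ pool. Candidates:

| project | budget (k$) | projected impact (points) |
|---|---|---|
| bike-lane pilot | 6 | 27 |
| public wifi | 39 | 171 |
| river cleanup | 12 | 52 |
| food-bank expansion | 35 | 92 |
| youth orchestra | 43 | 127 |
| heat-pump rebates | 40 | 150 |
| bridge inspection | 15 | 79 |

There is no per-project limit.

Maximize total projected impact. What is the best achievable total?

Density check — bridge inspection 5.27, bike-lane pilot 4.50, public wifi 4.38 are the best per k$.
Best packing: 2×bike-lane pilot + 2×bridge inspection — 42 k$, 212 total.
Every other selection either busts 43 k$ or fails to beat 212.

212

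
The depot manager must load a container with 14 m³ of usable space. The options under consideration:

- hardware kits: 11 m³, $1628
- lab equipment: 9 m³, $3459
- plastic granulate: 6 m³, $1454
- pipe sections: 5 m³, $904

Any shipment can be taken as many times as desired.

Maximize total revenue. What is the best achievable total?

Lab equipment + pipe sections uses 14 of the 14 m³ and totals 4363.
That's the maximum — no swap from here does better than 4363.

4363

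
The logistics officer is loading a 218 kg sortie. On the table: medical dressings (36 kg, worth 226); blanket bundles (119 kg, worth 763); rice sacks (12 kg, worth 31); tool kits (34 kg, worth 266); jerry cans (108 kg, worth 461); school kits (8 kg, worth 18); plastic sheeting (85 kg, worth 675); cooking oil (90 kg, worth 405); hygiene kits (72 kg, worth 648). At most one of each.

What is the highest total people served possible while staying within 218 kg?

1638

Ranking by ratio (people served/kg): hygiene kits 9.00, plastic sheeting 7.94, tool kits 7.82.
Best packing: rice sacks + tool kits + school kits + plastic sheeting + hygiene kits — 211 kg, 1638 total.
Every other selection either busts 218 kg or fails to beat 1638.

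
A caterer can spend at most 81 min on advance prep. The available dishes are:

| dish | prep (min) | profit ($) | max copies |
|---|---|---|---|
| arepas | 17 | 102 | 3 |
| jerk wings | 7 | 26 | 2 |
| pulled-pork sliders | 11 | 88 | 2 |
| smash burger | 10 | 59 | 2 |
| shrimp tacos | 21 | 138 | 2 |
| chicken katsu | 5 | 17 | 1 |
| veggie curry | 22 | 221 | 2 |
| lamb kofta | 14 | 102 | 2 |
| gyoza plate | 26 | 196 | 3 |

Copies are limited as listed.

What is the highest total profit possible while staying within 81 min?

726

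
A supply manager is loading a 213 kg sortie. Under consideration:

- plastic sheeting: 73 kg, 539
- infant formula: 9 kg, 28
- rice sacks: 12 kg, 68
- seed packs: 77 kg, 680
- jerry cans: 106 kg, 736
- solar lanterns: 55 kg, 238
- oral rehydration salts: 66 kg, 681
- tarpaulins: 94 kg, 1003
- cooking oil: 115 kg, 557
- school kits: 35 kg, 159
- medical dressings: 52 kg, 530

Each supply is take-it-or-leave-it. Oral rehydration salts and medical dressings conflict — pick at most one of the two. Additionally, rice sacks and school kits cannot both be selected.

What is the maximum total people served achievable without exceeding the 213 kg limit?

1871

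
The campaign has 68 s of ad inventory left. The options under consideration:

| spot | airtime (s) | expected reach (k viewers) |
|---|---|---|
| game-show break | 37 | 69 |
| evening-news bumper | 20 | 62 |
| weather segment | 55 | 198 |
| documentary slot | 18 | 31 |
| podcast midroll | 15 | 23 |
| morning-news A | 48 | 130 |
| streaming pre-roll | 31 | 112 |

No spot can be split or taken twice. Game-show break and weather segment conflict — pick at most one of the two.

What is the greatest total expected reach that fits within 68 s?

By expected reach per s: streaming pre-roll 3.61, weather segment 3.60, evening-news bumper 3.10 lead.
Filling by ratio: evening-news bumper + podcast midroll + streaming pre-roll for 197, with 2 s left unused.
Dropping evening-news bumper and podcast midroll and streaming pre-roll frees 66 s; slotting in weather segment (55 s) lifts the total to 198 at 55 s.
No other feasible combination exceeds 198.

198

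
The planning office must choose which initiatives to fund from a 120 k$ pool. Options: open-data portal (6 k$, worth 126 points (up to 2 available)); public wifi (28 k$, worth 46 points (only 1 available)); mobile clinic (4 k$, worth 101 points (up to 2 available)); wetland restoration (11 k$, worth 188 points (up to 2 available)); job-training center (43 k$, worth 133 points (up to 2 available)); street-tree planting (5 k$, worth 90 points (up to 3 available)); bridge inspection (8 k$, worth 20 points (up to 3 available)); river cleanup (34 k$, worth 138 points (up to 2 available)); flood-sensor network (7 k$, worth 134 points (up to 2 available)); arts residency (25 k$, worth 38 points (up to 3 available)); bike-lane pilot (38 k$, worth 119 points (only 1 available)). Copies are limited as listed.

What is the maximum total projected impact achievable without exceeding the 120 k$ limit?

1526

2×open-data portal + 2×mobile clinic + 2×wetland restoration + 3×street-tree planting + bridge inspection + river cleanup + 2×flood-sensor network uses 113 of the 120 k$ and totals 1526.
No other feasible combination exceeds 1526.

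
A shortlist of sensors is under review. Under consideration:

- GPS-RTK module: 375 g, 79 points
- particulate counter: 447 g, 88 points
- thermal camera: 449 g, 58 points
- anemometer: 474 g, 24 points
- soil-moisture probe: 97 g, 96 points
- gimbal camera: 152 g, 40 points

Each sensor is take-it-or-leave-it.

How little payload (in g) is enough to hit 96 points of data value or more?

97

Need the lightest bundle worth ≥ 96.
Taking soil-moisture probe gives 96 (≥ 96) for 97 g.
Below 97 g the best achievable stays under 96.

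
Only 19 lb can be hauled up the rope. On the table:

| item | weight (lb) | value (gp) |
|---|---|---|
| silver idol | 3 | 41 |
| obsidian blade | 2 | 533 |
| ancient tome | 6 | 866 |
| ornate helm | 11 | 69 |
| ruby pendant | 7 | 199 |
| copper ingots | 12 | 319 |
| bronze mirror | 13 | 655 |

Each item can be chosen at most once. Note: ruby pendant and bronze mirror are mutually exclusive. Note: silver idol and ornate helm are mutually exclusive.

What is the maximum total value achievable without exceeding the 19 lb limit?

1639

Density check — obsidian blade 266.50, ancient tome 144.33, bronze mirror 50.38 are the best per lb.
Taking silver idol + obsidian blade + ancient tome + ruby pendant: 18 lb used, 1639 in value.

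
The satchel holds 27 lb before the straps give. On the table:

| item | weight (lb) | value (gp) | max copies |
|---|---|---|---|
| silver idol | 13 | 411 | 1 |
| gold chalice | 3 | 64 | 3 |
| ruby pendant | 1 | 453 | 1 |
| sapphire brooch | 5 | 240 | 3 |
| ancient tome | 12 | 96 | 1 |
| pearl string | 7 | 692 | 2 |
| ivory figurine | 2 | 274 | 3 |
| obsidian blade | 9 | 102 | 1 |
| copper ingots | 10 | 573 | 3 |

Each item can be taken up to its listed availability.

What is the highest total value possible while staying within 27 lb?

2899

Ruby pendant + sapphire brooch + 2×pearl string + 3×ivory figurine uses 26 of the 27 lb and totals 2899.
No other feasible combination exceeds 2899.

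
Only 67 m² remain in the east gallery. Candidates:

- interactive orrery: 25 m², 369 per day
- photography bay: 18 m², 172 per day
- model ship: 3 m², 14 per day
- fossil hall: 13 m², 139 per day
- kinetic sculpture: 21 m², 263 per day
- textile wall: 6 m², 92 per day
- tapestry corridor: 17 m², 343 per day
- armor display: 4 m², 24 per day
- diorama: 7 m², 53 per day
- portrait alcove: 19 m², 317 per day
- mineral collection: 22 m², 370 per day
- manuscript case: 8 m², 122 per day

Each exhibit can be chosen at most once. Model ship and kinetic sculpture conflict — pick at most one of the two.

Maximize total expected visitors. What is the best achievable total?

1152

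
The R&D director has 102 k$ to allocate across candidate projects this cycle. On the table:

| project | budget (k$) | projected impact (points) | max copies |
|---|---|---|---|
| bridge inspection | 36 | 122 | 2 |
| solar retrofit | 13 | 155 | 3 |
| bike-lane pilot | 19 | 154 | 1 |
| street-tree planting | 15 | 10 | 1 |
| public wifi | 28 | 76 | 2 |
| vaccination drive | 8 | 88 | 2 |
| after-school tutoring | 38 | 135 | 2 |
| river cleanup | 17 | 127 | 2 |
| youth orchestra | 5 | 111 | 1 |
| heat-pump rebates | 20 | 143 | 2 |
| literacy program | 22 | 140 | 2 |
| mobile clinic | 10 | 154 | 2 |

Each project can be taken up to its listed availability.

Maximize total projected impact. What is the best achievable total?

1214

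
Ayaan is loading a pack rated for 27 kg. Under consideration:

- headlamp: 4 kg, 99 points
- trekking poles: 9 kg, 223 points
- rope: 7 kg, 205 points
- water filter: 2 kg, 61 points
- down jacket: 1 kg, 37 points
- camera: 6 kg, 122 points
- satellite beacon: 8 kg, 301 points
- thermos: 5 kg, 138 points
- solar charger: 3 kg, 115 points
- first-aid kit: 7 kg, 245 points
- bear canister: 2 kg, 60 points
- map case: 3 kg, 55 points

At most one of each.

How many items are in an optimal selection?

Optimal total is 927.
One optimal bundle: rope + water filter + satellite beacon + solar charger + first-aid kit (27 kg).
Every optimal selection uses 5 items.

5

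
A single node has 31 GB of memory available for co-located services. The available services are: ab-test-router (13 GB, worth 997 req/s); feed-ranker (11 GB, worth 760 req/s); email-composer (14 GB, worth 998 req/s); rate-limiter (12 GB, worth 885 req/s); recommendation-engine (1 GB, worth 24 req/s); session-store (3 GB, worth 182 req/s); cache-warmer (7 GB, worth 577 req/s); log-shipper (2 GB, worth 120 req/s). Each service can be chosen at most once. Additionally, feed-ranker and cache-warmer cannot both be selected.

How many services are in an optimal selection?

5

Best achievable throughput is 2208.
One optimal bundle: ab-test-router + rate-limiter + recommendation-engine + session-store + log-shipper (31 GB).
Any selection reaching 2208 contains exactly 5 services.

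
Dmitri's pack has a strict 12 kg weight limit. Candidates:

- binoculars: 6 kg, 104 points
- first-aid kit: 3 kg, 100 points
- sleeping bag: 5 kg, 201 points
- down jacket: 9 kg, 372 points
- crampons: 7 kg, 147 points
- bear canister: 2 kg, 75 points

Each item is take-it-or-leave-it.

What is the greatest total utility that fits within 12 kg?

472

Ranking by ratio (utility/kg): down jacket 41.33, sleeping bag 40.20, bear canister 37.50, first-aid kit 33.33.
Taking the top-ratio items first gives down jacket + bear canister for 447 (11 kg).
Dropping bear canister frees 2 kg; slotting in first-aid kit (3 kg) lifts the total to 472 at 12 kg.
Every other selection either busts 12 kg or fails to beat 472.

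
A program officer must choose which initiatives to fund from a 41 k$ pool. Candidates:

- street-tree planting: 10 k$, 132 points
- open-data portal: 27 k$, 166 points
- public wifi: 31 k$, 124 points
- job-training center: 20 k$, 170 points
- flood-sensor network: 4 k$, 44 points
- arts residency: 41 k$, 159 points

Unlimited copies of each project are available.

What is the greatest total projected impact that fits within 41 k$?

The ratio ordering already packs tightly: 4×street-tree planting, 40 k$, 528.

528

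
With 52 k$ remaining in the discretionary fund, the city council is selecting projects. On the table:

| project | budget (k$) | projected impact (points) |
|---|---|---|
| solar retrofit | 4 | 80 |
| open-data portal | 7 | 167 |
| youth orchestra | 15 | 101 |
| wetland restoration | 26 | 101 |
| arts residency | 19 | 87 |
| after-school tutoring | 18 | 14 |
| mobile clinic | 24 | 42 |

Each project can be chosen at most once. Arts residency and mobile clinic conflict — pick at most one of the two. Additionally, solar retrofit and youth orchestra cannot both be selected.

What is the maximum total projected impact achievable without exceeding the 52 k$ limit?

369

Density check — open-data portal 23.86, solar retrofit 20.00, youth orchestra 6.73, arts residency 4.58 are the best per k$.
Open-data portal + youth orchestra + wetland restoration uses 48 of the 52 k$ and totals 369.
An exhaustive check of the 128 subsets confirms 369.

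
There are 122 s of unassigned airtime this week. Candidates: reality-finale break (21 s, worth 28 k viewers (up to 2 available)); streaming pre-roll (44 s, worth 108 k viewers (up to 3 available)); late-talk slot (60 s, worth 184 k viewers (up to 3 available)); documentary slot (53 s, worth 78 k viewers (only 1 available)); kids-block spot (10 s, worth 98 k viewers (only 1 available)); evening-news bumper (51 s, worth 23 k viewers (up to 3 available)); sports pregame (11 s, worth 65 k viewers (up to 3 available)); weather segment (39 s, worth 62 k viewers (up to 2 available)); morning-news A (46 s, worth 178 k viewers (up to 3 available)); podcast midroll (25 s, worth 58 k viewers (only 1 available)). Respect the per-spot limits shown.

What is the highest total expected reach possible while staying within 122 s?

529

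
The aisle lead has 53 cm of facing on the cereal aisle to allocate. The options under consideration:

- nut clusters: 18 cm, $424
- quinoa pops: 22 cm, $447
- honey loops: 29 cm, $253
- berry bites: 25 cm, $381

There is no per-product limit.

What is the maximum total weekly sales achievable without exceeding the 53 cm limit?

894

The ratio heuristic lands on 2×nut clusters (848) but leaves 17 cm idle.
The 36 cm tied up in 2×nut clusters is better spent on 2×quinoa pops — total rises to 894 (44 cm).
That's the maximum — no swap from here does better than 894.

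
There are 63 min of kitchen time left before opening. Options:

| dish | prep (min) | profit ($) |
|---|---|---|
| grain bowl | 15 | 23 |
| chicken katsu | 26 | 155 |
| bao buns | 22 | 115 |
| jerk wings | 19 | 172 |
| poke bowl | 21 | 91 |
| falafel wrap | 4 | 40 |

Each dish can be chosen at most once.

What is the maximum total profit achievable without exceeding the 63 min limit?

378

By profit per min: falafel wrap 10.00, jerk wings 9.05, chicken katsu 5.96, bao buns 5.23 lead.
Filling by ratio: chicken katsu + jerk wings + falafel wrap for 367, with 14 min left unused.
Dropping chicken katsu and falafel wrap frees 30 min; slotting in bao buns + poke bowl (43 min) lifts the total to 378 at 62 min.
No other feasible combination exceeds 378.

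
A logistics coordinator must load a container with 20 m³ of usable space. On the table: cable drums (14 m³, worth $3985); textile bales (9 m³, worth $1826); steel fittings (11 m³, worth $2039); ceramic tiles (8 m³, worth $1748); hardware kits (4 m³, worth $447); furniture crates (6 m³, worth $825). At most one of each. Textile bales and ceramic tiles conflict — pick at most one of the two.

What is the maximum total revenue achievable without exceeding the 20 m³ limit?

By revenue per m³: cable drums 284.64, ceramic tiles 218.50, textile bales 202.89 lead.
Taking cable drums + furniture crates: 20 m³ used, 4810 in revenue.
Nothing else feasible within 20 m³ beats 4810.

4810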